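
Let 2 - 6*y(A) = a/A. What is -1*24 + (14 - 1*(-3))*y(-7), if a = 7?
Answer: -31/2 ≈ -15.500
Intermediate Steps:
y(A) = ⅓ - 7/(6*A)
-1*24 + (14 - 1*(-3))*y(-7) = -1*24 + (14 - 1*(-3))*((⅙)*(-7 + 2*(-7))/(-7)) = -24 + (14 + 3)*((⅙)*(-⅐)*(-7 - 14)) = -24 + 17*((⅙)*(-⅐)*(-21)) = -24 + 17*(½) = -24 + 17/2 = -31/2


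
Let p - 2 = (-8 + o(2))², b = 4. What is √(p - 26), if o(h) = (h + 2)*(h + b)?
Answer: 2*√58 ≈ 15.232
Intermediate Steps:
o(h) = (2 + h)*(4 + h) (o(h) = (h + 2)*(h + 4) = (2 + h)*(4 + h))
p = 258 (p = 2 + (-8 + (8 + 2² + 6*2))² = 2 + (-8 + (8 + 4 + 12))² = 2 + (-8 + 24)² = 2 + 16² = 2 + 256 = 258)
√(p - 26) = √(258 - 26) = √232 = 2*√58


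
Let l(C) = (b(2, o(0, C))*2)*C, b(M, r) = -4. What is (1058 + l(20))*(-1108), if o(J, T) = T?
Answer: -994984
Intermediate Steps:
l(C) = -8*C (l(C) = (-4*2)*C = -8*C)
(1058 + l(20))*(-1108) = (1058 - 8*20)*(-1108) = (1058 - 160)*(-1108) = 898*(-1108) = -994984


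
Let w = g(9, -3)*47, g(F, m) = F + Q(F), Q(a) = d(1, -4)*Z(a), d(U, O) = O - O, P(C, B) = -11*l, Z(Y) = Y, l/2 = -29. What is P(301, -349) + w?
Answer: 1061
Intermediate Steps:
l = -58 (l = 2*(-29) = -58)
P(C, B) = 638 (P(C, B) = -11*(-58) = 638)
d(U, O) = 0
Q(a) = 0 (Q(a) = 0*a = 0)
g(F, m) = F (g(F, m) = F + 0 = F)
w = 423 (w = 9*47 = 423)
P(301, -349) + w = 638 + 423 = 1061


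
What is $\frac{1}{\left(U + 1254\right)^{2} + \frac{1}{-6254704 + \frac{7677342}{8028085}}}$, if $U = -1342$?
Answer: $\frac{50213287684498}{388851699820724427} \approx 0.00012913$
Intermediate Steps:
$\frac{1}{\left(U + 1254\right)^{2} + \frac{1}{-6254704 + \frac{7677342}{8028085}}} = \frac{1}{\left(-1342 + 1254\right)^{2} + \frac{1}{-6254704 + \frac{7677342}{8028085}}} = \frac{1}{\left(-88\right)^{2} + \frac{1}{-6254704 + 7677342 \cdot \frac{1}{8028085}}} = \frac{1}{7744 + \frac{1}{-6254704 + \frac{7677342}{8028085}}} = \frac{1}{7744 + \frac{1}{- \frac{50213287684498}{8028085}}} = \frac{1}{7744 - \frac{8028085}{50213287684498}} = \frac{1}{\frac{388851699820724427}{50213287684498}} = \frac{50213287684498}{388851699820724427}$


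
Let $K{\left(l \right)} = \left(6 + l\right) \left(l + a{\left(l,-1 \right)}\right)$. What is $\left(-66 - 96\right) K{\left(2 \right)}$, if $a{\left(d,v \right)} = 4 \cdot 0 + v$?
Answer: $-1296$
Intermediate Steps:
$a{\left(d,v \right)} = v$ ($a{\left(d,v \right)} = 0 + v = v$)
$K{\left(l \right)} = \left(-1 + l\right) \left(6 + l\right)$ ($K{\left(l \right)} = \left(6 + l\right) \left(l - 1\right) = \left(6 + l\right) \left(-1 + l\right) = \left(-1 + l\right) \left(6 + l\right)$)
$\left(-66 - 96\right) K{\left(2 \right)} = \left(-66 - 96\right) \left(-6 + 2^{2} + 5 \cdot 2\right) = - 162 \left(-6 + 4 + 10\right) = \left(-162\right) 8 = -1296$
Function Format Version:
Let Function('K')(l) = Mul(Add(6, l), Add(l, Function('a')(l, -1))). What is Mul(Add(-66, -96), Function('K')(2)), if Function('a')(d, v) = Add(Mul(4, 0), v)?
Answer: -1296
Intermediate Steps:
Function('a')(d, v) = v (Function('a')(d, v) = Add(0, v) = v)
Function('K')(l) = Mul(Add(-1, l), Add(6, l)) (Function('K')(l) = Mul(Add(6, l), Add(l, -1)) = Mul(Add(6, l), Add(-1, l)) = Mul(Add(-1, l), Add(6, l)))
Mul(Add(-66, -96), Function('K')(2)) = Mul(Add(-66, -96), Add(-6, Pow(2, 2), Mul(5, 2))) = Mul(-162, Add(-6, 4, 10)) = Mul(-162, 8) = -1296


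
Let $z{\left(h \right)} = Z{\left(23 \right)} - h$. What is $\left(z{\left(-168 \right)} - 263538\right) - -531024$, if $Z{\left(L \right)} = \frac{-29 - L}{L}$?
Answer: $\frac{6155990}{23} \approx 2.6765 \cdot 10^{5}$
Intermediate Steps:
$Z{\left(L \right)} = \frac{-29 - L}{L}$
$z{\left(h \right)} = - \frac{52}{23} - h$ ($z{\left(h \right)} = \frac{-29 - 23}{23} - h = \frac{1}{23} \left(-52\right) - h = - \frac{52}{23} - h$)
$\left(z{\left(-168 \right)} - 263538\right) - -531024 = \left(\left(- \frac{52}{23} - -168\right) - 263538\right) - -531024 = \left(\left(- \frac{52}{23} + 168\right) - 263538\right) + 531024 = \left(\frac{3812}{23} - 263538\right) + 531024 = - \frac{6057562}{23} + 531024 = \frac{6155990}{23}$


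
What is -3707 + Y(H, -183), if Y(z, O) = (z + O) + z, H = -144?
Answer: -4178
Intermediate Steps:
Y(z, O) = O + 2*z (Y(z, O) = (O + z) + z = O + 2*z)
-3707 + Y(H, -183) = -3707 + (-183 + 2*(-144)) = -3707 + (-183 - 288) = -3707 - 471 = -4178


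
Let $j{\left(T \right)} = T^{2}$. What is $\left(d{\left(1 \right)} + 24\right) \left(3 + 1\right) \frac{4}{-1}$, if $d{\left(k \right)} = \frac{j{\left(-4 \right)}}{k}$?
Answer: $-640$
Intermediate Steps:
$d{\left(k \right)} = \frac{16}{k}$ ($d{\left(k \right)} = \frac{\left(-4\right)^{2}}{k} = \frac{16}{k}$)
$\left(d{\left(1 \right)} + 24\right) \left(3 + 1\right) \frac{4}{-1} = \left(\frac{16}{1} + 24\right) \left(3 + 1\right) \frac{4}{-1} = \left(16 \cdot 1 + 24\right) 4 \cdot 4 \left(-1\right) = \left(16 + 24\right) 4 \left(-4\right) = 40 \left(-16\right) = -640$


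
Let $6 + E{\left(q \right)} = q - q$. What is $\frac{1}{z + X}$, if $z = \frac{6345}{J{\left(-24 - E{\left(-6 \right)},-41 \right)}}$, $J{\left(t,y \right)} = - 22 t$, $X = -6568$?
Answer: $- \frac{44}{288287} \approx -0.00015263$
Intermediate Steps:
$E{\left(q \right)} = -6$ ($E{\left(q \right)} = -6 + \left(q - q\right) = -6 + 0 = -6$)
$z = \frac{705}{44}$ ($z = \frac{6345}{\left(-22\right) \left(-24 - -6\right)} = \frac{6345}{\left(-22\right) \left(-24 + 6\right)} = \frac{6345}{\left(-22\right) \left(-18\right)} = \frac{6345}{396} = 6345 \cdot \frac{1}{396} = \frac{705}{44} \approx 16.023$)
$\frac{1}{z + X} = \frac{1}{\frac{705}{44} - 6568} = \frac{1}{- \frac{288287}{44}} = - \frac{44}{288287}$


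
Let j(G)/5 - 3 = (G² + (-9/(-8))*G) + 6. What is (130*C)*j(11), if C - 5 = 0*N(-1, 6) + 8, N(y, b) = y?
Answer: 4812275/4 ≈ 1.2031e+6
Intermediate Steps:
j(G) = 45 + 5*G² + 45*G/8 (j(G) = 15 + 5*((G² + (-9/(-8))*G) + 6) = 15 + 5*((G² + (-9*(-⅛))*G) + 6) = 15 + 5*((G² + 9*G/8) + 6) = 15 + 5*(6 + G² + 9*G/8) = 15 + (30 + 5*G² + 45*G/8) = 45 + 5*G² + 45*G/8)
C = 13 (C = 5 + (0*(-1) + 8) = 5 + (0 + 8) = 5 + 8 = 13)
(130*C)*j(11) = (130*13)*(45 + 5*11² + (45/8)*11) = 1690*(45 + 5*121 + 495/8) = 1690*(45 + 605 + 495/8) = 1690*(5695/8) = 4812275/4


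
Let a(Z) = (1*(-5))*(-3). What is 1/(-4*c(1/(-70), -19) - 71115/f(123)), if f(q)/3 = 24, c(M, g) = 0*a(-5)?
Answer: -24/23705 ≈ -0.0010124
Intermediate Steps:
a(Z) = 15 (a(Z) = -5*(-3) = 15)
c(M, g) = 0 (c(M, g) = 0*15 = 0)
f(q) = 72 (f(q) = 3*24 = 72)
1/(-4*c(1/(-70), -19) - 71115/f(123)) = 1/(-4*0 - 71115/72) = 1/(0 - 71115*1/72) = 1/(0 - 23705/24) = 1/(-23705/24) = -24/23705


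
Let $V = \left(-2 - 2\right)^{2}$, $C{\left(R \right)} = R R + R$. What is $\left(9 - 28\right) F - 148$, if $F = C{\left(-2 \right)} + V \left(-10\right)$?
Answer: $2854$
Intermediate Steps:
$C{\left(R \right)} = R + R^{2}$ ($C{\left(R \right)} = R^{2} + R = R + R^{2}$)
$V = 16$ ($V = \left(-4\right)^{2} = 16$)
$F = -158$ ($F = - 2 \left(1 - 2\right) + 16 \left(-10\right) = \left(-2\right) \left(-1\right) - 160 = 2 - 160 = -158$)
$\left(9 - 28\right) F - 148 = \left(9 - 28\right) \left(-158\right) - 148 = \left(-19\right) \left(-158\right) - 148 = 3002 - 148 = 2854$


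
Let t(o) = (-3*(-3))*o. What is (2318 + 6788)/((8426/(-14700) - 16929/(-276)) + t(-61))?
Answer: -3078738600/165072673 ≈ -18.651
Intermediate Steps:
t(o) = 9*o
(2318 + 6788)/((8426/(-14700) - 16929/(-276)) + t(-61)) = (2318 + 6788)/((8426/(-14700) - 16929/(-276)) + 9*(-61)) = 9106/((8426*(-1/14700) - 16929*(-1/276)) - 549) = 9106/((-4213/7350 + 5643/92) - 549) = 9106/(20544227/338100 - 549) = 9106/(-165072673/338100) = 9106*(-338100/165072673) = -3078738600/165072673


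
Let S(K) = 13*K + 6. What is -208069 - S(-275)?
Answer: -204500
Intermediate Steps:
S(K) = 6 + 13*K
-208069 - S(-275) = -208069 - (6 + 13*(-275)) = -208069 - (6 - 3575) = -208069 - 1*(-3569) = -208069 + 3569 = -204500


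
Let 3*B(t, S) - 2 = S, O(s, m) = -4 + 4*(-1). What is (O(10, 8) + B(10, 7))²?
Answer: 25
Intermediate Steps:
O(s, m) = -8 (O(s, m) = -4 - 4 = -8)
B(t, S) = ⅔ + S/3
(O(10, 8) + B(10, 7))² = (-8 + (⅔ + (⅓)*7))² = (-8 + (⅔ + 7/3))² = (-8 + 3)² = (-5)² = 25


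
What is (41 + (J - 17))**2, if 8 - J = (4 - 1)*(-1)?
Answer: 1225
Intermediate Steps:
J = 11 (J = 8 - (4 - 1)*(-1) = 8 - 3*(-1) = 8 - 1*(-3) = 8 + 3 = 11)
(41 + (J - 17))**2 = (41 + (11 - 17))**2 = (41 - 6)**2 = 35**2 = 1225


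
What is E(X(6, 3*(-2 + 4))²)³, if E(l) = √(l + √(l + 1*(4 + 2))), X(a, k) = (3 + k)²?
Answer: (6561 + √6567)^(3/2) ≈ 5.4132e+5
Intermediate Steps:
E(l) = √(l + √(6 + l)) (E(l) = √(l + √(l + 1*6)) = √(l + √(l + 6)) = √(l + √(6 + l)))
E(X(6, 3*(-2 + 4))²)³ = (√(((3 + 3*(-2 + 4))²)² + √(6 + ((3 + 3*(-2 + 4))²)²)))³ = (√(((3 + 3*2)²)² + √(6 + ((3 + 3*2)²)²)))³ = (√(((3 + 6)²)² + √(6 + ((3 + 6)²)²)))³ = (√((9²)² + √(6 + (9²)²)))³ = (√(81² + √(6 + 81²)))³ = (√(6561 + √(6 + 6561)))³ = (√(6561 + √6567))³ = (6561 + √6567)^(3/2)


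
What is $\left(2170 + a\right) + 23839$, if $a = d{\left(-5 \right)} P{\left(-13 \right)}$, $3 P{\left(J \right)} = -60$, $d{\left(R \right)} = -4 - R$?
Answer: $25989$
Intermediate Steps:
$P{\left(J \right)} = -20$ ($P{\left(J \right)} = \frac{1}{3} \left(-60\right) = -20$)
$a = -20$ ($a = \left(-4 - -5\right) \left(-20\right) = \left(-4 + 5\right) \left(-20\right) = 1 \left(-20\right) = -20$)
$\left(2170 + a\right) + 23839 = \left(2170 - 20\right) + 23839 = 2150 + 23839 = 25989$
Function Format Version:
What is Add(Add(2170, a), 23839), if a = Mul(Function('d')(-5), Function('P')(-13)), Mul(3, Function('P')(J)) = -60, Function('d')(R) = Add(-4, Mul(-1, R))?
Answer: 25989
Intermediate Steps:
Function('P')(J) = -20 (Function('P')(J) = Mul(Rational(1, 3), -60) = -20)
a = -20 (a = Mul(Add(-4, Mul(-1, -5)), -20) = Mul(Add(-4, 5), -20) = Mul(1, -20) = -20)
Add(Add(2170, a), 23839) = Add(Add(2170, -20), 23839) = Add(2150, 23839) = 25989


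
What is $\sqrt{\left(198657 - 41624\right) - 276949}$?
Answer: $6 i \sqrt{3331} \approx 346.29 i$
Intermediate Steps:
$\sqrt{\left(198657 - 41624\right) - 276949} = \sqrt{157033 - 276949} = \sqrt{-119916} = 6 i \sqrt{3331}$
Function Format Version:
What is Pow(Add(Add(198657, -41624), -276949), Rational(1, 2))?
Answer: Mul(6, I, Pow(3331, Rational(1, 2))) ≈ Mul(346.29, I)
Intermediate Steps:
Pow(Add(Add(198657, -41624), -276949), Rational(1, 2)) = Pow(Add(157033, -276949), Rational(1, 2)) = Pow(-119916, Rational(1, 2)) = Mul(6, I, Pow(3331, Rational(1, 2)))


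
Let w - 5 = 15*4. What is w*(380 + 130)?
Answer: 33150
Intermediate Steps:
w = 65 (w = 5 + 15*4 = 5 + 60 = 65)
w*(380 + 130) = 65*(380 + 130) = 65*510 = 33150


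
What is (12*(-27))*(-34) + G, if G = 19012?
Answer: 30028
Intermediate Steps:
(12*(-27))*(-34) + G = (12*(-27))*(-34) + 19012 = -324*(-34) + 19012 = 11016 + 19012 = 30028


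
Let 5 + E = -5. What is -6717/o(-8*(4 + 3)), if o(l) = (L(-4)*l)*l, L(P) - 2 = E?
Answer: 6717/25088 ≈ 0.26774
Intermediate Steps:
E = -10 (E = -5 - 5 = -10)
L(P) = -8 (L(P) = 2 - 10 = -8)
o(l) = -8*l**2 (o(l) = (-8*l)*l = -8*l**2)
-6717/o(-8*(4 + 3)) = -6717*(-1/(512*(4 + 3)**2)) = -6717/((-8*(-8*7)**2)) = -6717/((-8*(-56)**2)) = -6717/((-8*3136)) = -6717/(-25088) = -6717*(-1/25088) = 6717/25088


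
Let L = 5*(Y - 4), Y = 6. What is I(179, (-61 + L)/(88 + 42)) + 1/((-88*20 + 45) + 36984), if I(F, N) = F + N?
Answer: 62993157/352690 ≈ 178.61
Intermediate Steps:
L = 10 (L = 5*(6 - 4) = 5*2 = 10)
I(179, (-61 + L)/(88 + 42)) + 1/((-88*20 + 45) + 36984) = (179 + (-61 + 10)/(88 + 42)) + 1/((-88*20 + 45) + 36984) = (179 - 51/130) + 1/((-1760 + 45) + 36984) = (179 - 51*1/130) + 1/(-1715 + 36984) = (179 - 51/130) + 1/35269 = 23219/130 + 1/35269 = 62993157/352690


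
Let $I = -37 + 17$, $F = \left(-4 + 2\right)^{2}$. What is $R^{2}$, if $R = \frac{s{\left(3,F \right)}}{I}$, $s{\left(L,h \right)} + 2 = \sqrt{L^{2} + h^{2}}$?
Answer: $\frac{9}{400} \approx 0.0225$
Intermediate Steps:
$F = 4$ ($F = \left(-2\right)^{2} = 4$)
$s{\left(L,h \right)} = -2 + \sqrt{L^{2} + h^{2}}$
$I = -20$
$R = - \frac{3}{20}$ ($R = \frac{-2 + \sqrt{3^{2} + 4^{2}}}{-20} = \left(-2 + \sqrt{9 + 16}\right) \left(- \frac{1}{20}\right) = \left(-2 + \sqrt{25}\right) \left(- \frac{1}{20}\right) = \left(-2 + 5\right) \left(- \frac{1}{20}\right) = 3 \left(- \frac{1}{20}\right) = - \frac{3}{20} \approx -0.15$)
$R^{2} = \left(- \frac{3}{20}\right)^{2} = \frac{9}{400}$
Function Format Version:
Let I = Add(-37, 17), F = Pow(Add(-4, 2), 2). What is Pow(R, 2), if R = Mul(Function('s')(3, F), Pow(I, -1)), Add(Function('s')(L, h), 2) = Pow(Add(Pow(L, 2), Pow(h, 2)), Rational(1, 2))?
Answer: Rational(9, 400) ≈ 0.022500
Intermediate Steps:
F = 4 (F = Pow(-2, 2) = 4)
Function('s')(L, h) = Add(-2, Pow(Add(Pow(L, 2), Pow(h, 2)), Rational(1, 2)))
I = -20
R = Rational(-3, 20) (R = Mul(Add(-2, Pow(Add(Pow(3, 2), Pow(4, 2)), Rational(1, 2))), Pow(-20, -1)) = Mul(Add(-2, Pow(Add(9, 16), Rational(1, 2))), Rational(-1, 20)) = Mul(Add(-2, Pow(25, Rational(1, 2))), Rational(-1, 20)) = Mul(Add(-2, 5), Rational(-1, 20)) = Mul(3, Rational(-1, 20)) = Rational(-3, 20) ≈ -0.15000)
Pow(R, 2) = Pow(Rational(-3, 20), 2) = Rational(9, 400)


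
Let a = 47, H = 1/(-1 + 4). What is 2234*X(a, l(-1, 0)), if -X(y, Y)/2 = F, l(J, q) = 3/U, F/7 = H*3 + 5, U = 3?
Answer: -187656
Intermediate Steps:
H = ⅓ (H = 1/3 = ⅓ ≈ 0.33333)
F = 42 (F = 7*((⅓)*3 + 5) = 7*(1 + 5) = 7*6 = 42)
l(J, q) = 1 (l(J, q) = 3/3 = 3*(⅓) = 1)
X(y, Y) = -84 (X(y, Y) = -2*42 = -84)
2234*X(a, l(-1, 0)) = 2234*(-84) = -187656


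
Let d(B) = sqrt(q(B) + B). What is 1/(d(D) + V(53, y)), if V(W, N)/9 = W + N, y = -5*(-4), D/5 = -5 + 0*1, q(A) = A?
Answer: 657/431699 - 5*I*sqrt(2)/431699 ≈ 0.0015219 - 1.638e-5*I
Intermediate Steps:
D = -25 (D = 5*(-5 + 0*1) = 5*(-5 + 0) = 5*(-5) = -25)
d(B) = sqrt(2)*sqrt(B) (d(B) = sqrt(B + B) = sqrt(2*B) = sqrt(2)*sqrt(B))
y = 20
V(W, N) = 9*N + 9*W (V(W, N) = 9*(W + N) = 9*(N + W) = 9*N + 9*W)
1/(d(D) + V(53, y)) = 1/(sqrt(2)*sqrt(-25) + (9*20 + 9*53)) = 1/(sqrt(2)*(5*I) + (180 + 477)) = 1/(5*I*sqrt(2) + 657) = 1/(657 + 5*I*sqrt(2))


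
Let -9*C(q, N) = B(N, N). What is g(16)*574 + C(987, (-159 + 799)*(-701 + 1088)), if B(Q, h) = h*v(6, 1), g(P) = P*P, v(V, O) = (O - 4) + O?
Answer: 201984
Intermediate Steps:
v(V, O) = -4 + 2*O (v(V, O) = (-4 + O) + O = -4 + 2*O)
g(P) = P²
B(Q, h) = -2*h (B(Q, h) = h*(-4 + 2*1) = h*(-4 + 2) = h*(-2) = -2*h)
C(q, N) = 2*N/9 (C(q, N) = -(-2)*N/9 = 2*N/9)
g(16)*574 + C(987, (-159 + 799)*(-701 + 1088)) = 16²*574 + 2*((-159 + 799)*(-701 + 1088))/9 = 256*574 + 2*(640*387)/9 = 146944 + (2/9)*247680 = 146944 + 55040 = 201984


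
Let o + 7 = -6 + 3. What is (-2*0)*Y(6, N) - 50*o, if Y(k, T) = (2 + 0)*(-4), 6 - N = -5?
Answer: 500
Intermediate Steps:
o = -10 (o = -7 + (-6 + 3) = -7 - 3 = -10)
N = 11 (N = 6 - 1*(-5) = 6 + 5 = 11)
Y(k, T) = -8 (Y(k, T) = 2*(-4) = -8)
(-2*0)*Y(6, N) - 50*o = -2*0*(-8) - 50*(-10) = 0*(-8) + 500 = 0 + 500 = 500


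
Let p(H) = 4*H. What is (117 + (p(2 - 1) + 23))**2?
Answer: 20736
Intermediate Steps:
(117 + (p(2 - 1) + 23))**2 = (117 + (4*(2 - 1) + 23))**2 = (117 + (4*1 + 23))**2 = (117 + (4 + 23))**2 = (117 + 27)**2 = 144**2 = 20736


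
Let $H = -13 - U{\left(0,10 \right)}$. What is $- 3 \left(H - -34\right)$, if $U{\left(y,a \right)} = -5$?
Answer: $-78$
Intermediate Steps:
$H = -8$ ($H = -13 - -5 = -13 + 5 = -8$)
$- 3 \left(H - -34\right) = - 3 \left(-8 - -34\right) = - 3 \left(-8 + \left(-174 + 208\right)\right) = - 3 \left(-8 + 34\right) = \left(-3\right) 26 = -78$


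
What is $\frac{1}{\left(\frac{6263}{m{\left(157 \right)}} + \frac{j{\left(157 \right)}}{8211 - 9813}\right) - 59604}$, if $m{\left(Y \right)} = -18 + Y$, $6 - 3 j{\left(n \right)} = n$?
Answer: $- \frac{668034}{39787377569} \approx -1.679 \cdot 10^{-5}$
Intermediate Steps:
$j{\left(n \right)} = 2 - \frac{n}{3}$
$\frac{1}{\left(\frac{6263}{m{\left(157 \right)}} + \frac{j{\left(157 \right)}}{8211 - 9813}\right) - 59604} = \frac{1}{\left(\frac{6263}{-18 + 157} + \frac{2 - \frac{157}{3}}{8211 - 9813}\right) - 59604} = \frac{1}{\left(\frac{6263}{139} + \frac{2 - \frac{157}{3}}{8211 - 9813}\right) - 59604} = \frac{1}{\left(6263 \cdot \frac{1}{139} - \frac{151}{3 \left(-1602\right)}\right) - 59604} = \frac{1}{\left(\frac{6263}{139} - - \frac{151}{4806}\right) - 59604} = \frac{1}{\left(\frac{6263}{139} + \frac{151}{4806}\right) - 59604} = \frac{1}{\frac{30120967}{668034} - 59604} = \frac{1}{- \frac{39787377569}{668034}} = - \frac{668034}{39787377569}$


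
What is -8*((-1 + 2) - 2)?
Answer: 8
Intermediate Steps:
-8*((-1 + 2) - 2) = -8*(1 - 2) = -8*(-1) = 8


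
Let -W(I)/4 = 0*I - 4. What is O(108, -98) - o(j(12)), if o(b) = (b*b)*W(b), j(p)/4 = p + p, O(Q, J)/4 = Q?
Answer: -147024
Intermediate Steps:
W(I) = 16 (W(I) = -4*(0*I - 4) = -4*(0 - 4) = -4*(-4) = 16)
O(Q, J) = 4*Q
j(p) = 8*p (j(p) = 4*(p + p) = 4*(2*p) = 8*p)
o(b) = 16*b**2 (o(b) = (b*b)*16 = b**2*16 = 16*b**2)
O(108, -98) - o(j(12)) = 4*108 - 16*(8*12)**2 = 432 - 16*96**2 = 432 - 16*9216 = 432 - 1*147456 = 432 - 147456 = -147024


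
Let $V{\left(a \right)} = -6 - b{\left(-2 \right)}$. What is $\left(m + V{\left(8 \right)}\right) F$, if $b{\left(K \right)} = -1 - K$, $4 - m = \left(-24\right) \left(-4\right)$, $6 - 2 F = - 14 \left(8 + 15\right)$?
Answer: $-16236$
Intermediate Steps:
$F = 164$ ($F = 3 - \frac{\left(-14\right) \left(8 + 15\right)}{2} = 3 - \frac{\left(-14\right) 23}{2} = 3 - -161 = 3 + 161 = 164$)
$m = -92$ ($m = 4 - \left(-24\right) \left(-4\right) = 4 - 96 = -92$)
$V{\left(a \right)} = -7$ ($V{\left(a \right)} = -6 - \left(-1 - -2\right) = -6 - \left(-1 + 2\right) = -6 - 1 = -7$)
$\left(m + V{\left(8 \right)}\right) F = \left(-92 - 7\right) 164 = \left(-99\right) 164 = -16236$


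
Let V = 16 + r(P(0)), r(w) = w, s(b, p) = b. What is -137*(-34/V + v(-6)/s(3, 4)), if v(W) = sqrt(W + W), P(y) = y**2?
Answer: 2329/8 - 274*I*sqrt(3)/3 ≈ 291.13 - 158.19*I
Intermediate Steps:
v(W) = sqrt(2)*sqrt(W) (v(W) = sqrt(2*W) = sqrt(2)*sqrt(W))
V = 16 (V = 16 + 0**2 = 16 + 0 = 16)
-137*(-34/V + v(-6)/s(3, 4)) = -137*(-34/16 + (sqrt(2)*sqrt(-6))/3) = -137*(-34*1/16 + (sqrt(2)*(I*sqrt(6)))*(1/3)) = -137*(-17/8 + (2*I*sqrt(3))*(1/3)) = -137*(-17/8 + 2*I*sqrt(3)/3) = 2329/8 - 274*I*sqrt(3)/3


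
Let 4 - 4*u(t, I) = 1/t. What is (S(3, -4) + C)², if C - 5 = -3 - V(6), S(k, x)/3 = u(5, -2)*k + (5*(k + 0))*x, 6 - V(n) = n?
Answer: 11485321/400 ≈ 28713.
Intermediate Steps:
V(n) = 6 - n
u(t, I) = 1 - 1/(4*t)
S(k, x) = 57*k/20 + 15*k*x (S(k, x) = 3*(((-¼ + 5)/5)*k + (5*(k + 0))*x) = 3*(((⅕)*(19/4))*k + (5*k)*x) = 3*(19*k/20 + 5*k*x) = 57*k/20 + 15*k*x)
C = 2 (C = 5 + (-3 - (6 - 1*6)) = 5 + (-3 - (6 - 6)) = 5 + (-3 - 1*0) = 5 + (-3 + 0) = 5 - 3 = 2)
(S(3, -4) + C)² = ((3/20)*3*(19 + 100*(-4)) + 2)² = ((3/20)*3*(19 - 400) + 2)² = ((3/20)*3*(-381) + 2)² = (-3429/20 + 2)² = (-3389/20)² = 11485321/400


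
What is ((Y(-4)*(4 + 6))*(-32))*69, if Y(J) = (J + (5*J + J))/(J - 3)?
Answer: -88320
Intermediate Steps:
Y(J) = 7*J/(-3 + J) (Y(J) = (J + 6*J)/(-3 + J) = (7*J)/(-3 + J) = 7*J/(-3 + J))
((Y(-4)*(4 + 6))*(-32))*69 = (((7*(-4)/(-3 - 4))*(4 + 6))*(-32))*69 = (((7*(-4)/(-7))*10)*(-32))*69 = (((7*(-4)*(-⅐))*10)*(-32))*69 = ((4*10)*(-32))*69 = (40*(-32))*69 = -1280*69 = -88320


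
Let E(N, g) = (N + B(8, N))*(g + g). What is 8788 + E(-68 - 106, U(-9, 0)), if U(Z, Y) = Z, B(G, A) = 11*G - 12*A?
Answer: -27248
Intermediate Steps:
B(G, A) = -12*A + 11*G
E(N, g) = 2*g*(88 - 11*N) (E(N, g) = (N + (-12*N + 11*8))*(g + g) = (N + (-12*N + 88))*(2*g) = (N + (88 - 12*N))*(2*g) = (88 - 11*N)*(2*g) = 2*g*(88 - 11*N))
8788 + E(-68 - 106, U(-9, 0)) = 8788 + 22*(-9)*(8 - (-68 - 106)) = 8788 + 22*(-9)*(8 - 1*(-174)) = 8788 + 22*(-9)*(8 + 174) = 8788 + 22*(-9)*182 = 8788 - 36036 = -27248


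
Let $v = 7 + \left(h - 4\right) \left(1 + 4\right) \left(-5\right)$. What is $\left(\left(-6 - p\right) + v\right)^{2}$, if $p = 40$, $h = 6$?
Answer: $7921$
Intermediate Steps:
$v = -43$ ($v = 7 + \left(6 - 4\right) \left(1 + 4\right) \left(-5\right) = 7 + 2 \cdot 5 \left(-5\right) = 7 + 10 \left(-5\right) = 7 - 50 = -43$)
$\left(\left(-6 - p\right) + v\right)^{2} = \left(\left(-6 - 40\right) - 43\right)^{2} = \left(-46 - 43\right)^{2} = \left(-89\right)^{2} = 7921$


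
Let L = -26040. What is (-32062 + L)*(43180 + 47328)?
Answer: -5258695816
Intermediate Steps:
(-32062 + L)*(43180 + 47328) = (-32062 - 26040)*(43180 + 47328) = -58102*90508 = -5258695816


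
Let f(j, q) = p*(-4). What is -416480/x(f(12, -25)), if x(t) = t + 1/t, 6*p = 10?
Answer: 24988800/409 ≈ 61097.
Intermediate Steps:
p = 5/3 (p = (⅙)*10 = 5/3 ≈ 1.6667)
f(j, q) = -20/3 (f(j, q) = (5/3)*(-4) = -20/3)
-416480/x(f(12, -25)) = -416480/(-20/3 + 1/(-20/3)) = -416480/(-20/3 - 3/20) = -416480/(-409/60) = -416480*(-60/409) = 24988800/409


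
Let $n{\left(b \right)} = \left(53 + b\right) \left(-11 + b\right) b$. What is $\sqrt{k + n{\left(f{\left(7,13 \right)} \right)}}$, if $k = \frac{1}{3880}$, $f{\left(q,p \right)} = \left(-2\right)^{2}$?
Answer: $\frac{i \sqrt{6006704630}}{1940} \approx 39.95 i$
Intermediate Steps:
$f{\left(q,p \right)} = 4$
$n{\left(b \right)} = b \left(-11 + b\right) \left(53 + b\right)$ ($n{\left(b \right)} = \left(-11 + b\right) \left(53 + b\right) b = b \left(-11 + b\right) \left(53 + b\right)$)
$k = \frac{1}{3880} \approx 0.00025773$
$\sqrt{k + n{\left(f{\left(7,13 \right)} \right)}} = \sqrt{\frac{1}{3880} + 4 \left(-583 + 4^{2} + 42 \cdot 4\right)} = \sqrt{\frac{1}{3880} + 4 \left(-583 + 16 + 168\right)} = \sqrt{\frac{1}{3880} + 4 \left(-399\right)} = \sqrt{\frac{1}{3880} - 1596} = \sqrt{- \frac{6192479}{3880}} = \frac{i \sqrt{6006704630}}{1940}$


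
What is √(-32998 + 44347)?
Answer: 3*√1261 ≈ 106.53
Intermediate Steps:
√(-32998 + 44347) = √11349 = 3*√1261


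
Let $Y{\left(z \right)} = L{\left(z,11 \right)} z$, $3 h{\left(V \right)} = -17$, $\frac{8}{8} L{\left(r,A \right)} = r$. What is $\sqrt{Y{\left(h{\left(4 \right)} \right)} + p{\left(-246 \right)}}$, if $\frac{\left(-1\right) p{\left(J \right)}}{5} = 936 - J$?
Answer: $\frac{i \sqrt{52901}}{3} \approx 76.667 i$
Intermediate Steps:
$L{\left(r,A \right)} = r$
$h{\left(V \right)} = - \frac{17}{3}$ ($h{\left(V \right)} = \frac{1}{3} \left(-17\right) = - \frac{17}{3}$)
$Y{\left(z \right)} = z^{2}$ ($Y{\left(z \right)} = z z = z^{2}$)
$p{\left(J \right)} = -4680 + 5 J$ ($p{\left(J \right)} = - 5 \left(936 - J\right) = -4680 + 5 J$)
$\sqrt{Y{\left(h{\left(4 \right)} \right)} + p{\left(-246 \right)}} = \sqrt{\left(- \frac{17}{3}\right)^{2} + \left(-4680 + 5 \left(-246\right)\right)} = \sqrt{\frac{289}{9} - 5910} = \sqrt{- \frac{52901}{9}} = \frac{i \sqrt{52901}}{3}$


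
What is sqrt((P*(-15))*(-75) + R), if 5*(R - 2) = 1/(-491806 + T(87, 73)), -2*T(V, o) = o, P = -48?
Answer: 8*I*sqrt(816412787596641)/983685 ≈ 232.37*I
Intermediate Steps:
T(V, o) = -o/2
R = 9836848/4918425 (R = 2 + 1/(5*(-491806 - 1/2*73)) = 2 + 1/(5*(-491806 - 73/2)) = 2 + 1/(5*(-983685/2)) = 2 + (1/5)*(-2/983685) = 2 - 2/4918425 = 9836848/4918425 ≈ 2.0000)
sqrt((P*(-15))*(-75) + R) = sqrt(-48*(-15)*(-75) + 9836848/4918425) = sqrt(720*(-75) + 9836848/4918425) = sqrt(-54000 + 9836848/4918425) = sqrt(-265585113152/4918425) = 8*I*sqrt(816412787596641)/983685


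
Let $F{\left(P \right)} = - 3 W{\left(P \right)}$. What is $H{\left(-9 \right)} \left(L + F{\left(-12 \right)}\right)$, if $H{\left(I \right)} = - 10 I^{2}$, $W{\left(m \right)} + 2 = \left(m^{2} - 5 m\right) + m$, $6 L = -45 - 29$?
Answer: $471690$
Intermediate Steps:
$L = - \frac{37}{3}$ ($L = \frac{-45 - 29}{6} = \frac{1}{6} \left(-74\right) = - \frac{37}{3} \approx -12.333$)
$W{\left(m \right)} = -2 + m^{2} - 4 m$ ($W{\left(m \right)} = -2 + \left(\left(m^{2} - 5 m\right) + m\right) = -2 + \left(m^{2} - 4 m\right) = -2 + m^{2} - 4 m$)
$F{\left(P \right)} = 6 - 3 P^{2} + 12 P$ ($F{\left(P \right)} = - 3 \left(-2 + P^{2} - 4 P\right) = 6 - 3 P^{2} + 12 P$)
$H{\left(-9 \right)} \left(L + F{\left(-12 \right)}\right) = - 10 \left(-9\right)^{2} \left(- \frac{37}{3} + \left(6 - 3 \left(-12\right)^{2} + 12 \left(-12\right)\right)\right) = \left(-10\right) 81 \left(- \frac{37}{3} - 570\right) = - 810 \left(- \frac{37}{3} - 570\right) = \left(-810\right) \left(- \frac{1747}{3}\right) = 471690$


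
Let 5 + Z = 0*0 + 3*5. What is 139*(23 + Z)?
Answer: 4587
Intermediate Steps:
Z = 10 (Z = -5 + (0*0 + 3*5) = -5 + (0 + 15) = -5 + 15 = 10)
139*(23 + Z) = 139*(23 + 10) = 139*33 = 4587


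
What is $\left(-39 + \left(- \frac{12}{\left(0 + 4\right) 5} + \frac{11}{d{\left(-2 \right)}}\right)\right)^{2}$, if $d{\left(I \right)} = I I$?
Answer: $\frac{543169}{400} \approx 1357.9$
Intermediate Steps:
$d{\left(I \right)} = I^{2}$
$\left(-39 + \left(- \frac{12}{\left(0 + 4\right) 5} + \frac{11}{d{\left(-2 \right)}}\right)\right)^{2} = \left(-39 + \left(- \frac{12}{\left(0 + 4\right) 5} + \frac{11}{\left(-2\right)^{2}}\right)\right)^{2} = \left(-39 + \left(- \frac{12}{4 \cdot 5} + \frac{11}{4}\right)\right)^{2} = \left(-39 + \left(- \frac{12}{20} + 11 \cdot \frac{1}{4}\right)\right)^{2} = \left(-39 + \left(\left(-12\right) \frac{1}{20} + \frac{11}{4}\right)\right)^{2} = \left(-39 + \left(- \frac{3}{5} + \frac{11}{4}\right)\right)^{2} = \left(-39 + \frac{43}{20}\right)^{2} = \left(- \frac{737}{20}\right)^{2} = \frac{543169}{400}$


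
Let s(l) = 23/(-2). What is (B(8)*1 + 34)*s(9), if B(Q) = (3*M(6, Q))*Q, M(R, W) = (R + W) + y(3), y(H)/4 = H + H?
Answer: -10879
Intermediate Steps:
y(H) = 8*H (y(H) = 4*(H + H) = 4*(2*H) = 8*H)
M(R, W) = 24 + R + W (M(R, W) = (R + W) + 8*3 = (R + W) + 24 = 24 + R + W)
s(l) = -23/2 (s(l) = 23*(-1/2) = -23/2)
B(Q) = Q*(90 + 3*Q) (B(Q) = (3*(24 + 6 + Q))*Q = (3*(30 + Q))*Q = (90 + 3*Q)*Q = Q*(90 + 3*Q))
(B(8)*1 + 34)*s(9) = ((3*8*(30 + 8))*1 + 34)*(-23/2) = ((3*8*38)*1 + 34)*(-23/2) = (912*1 + 34)*(-23/2) = (912 + 34)*(-23/2) = 946*(-23/2) = -10879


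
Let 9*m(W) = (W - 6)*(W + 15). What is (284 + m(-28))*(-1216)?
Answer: -3645568/9 ≈ -4.0506e+5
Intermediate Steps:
m(W) = (-6 + W)*(15 + W)/9 (m(W) = ((W - 6)*(W + 15))/9 = ((-6 + W)*(15 + W))/9 = (-6 + W)*(15 + W)/9)
(284 + m(-28))*(-1216) = (284 + (-10 - 28 + (⅑)*(-28)²))*(-1216) = (284 + (-10 - 28 + (⅑)*784))*(-1216) = (284 + (-10 - 28 + 784/9))*(-1216) = (284 + 442/9)*(-1216) = (2998/9)*(-1216) = -3645568/9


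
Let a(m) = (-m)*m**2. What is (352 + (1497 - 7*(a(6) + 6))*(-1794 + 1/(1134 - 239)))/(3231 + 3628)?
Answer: -4763586203/6138805 ≈ -775.98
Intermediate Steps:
a(m) = -m**3
(352 + (1497 - 7*(a(6) + 6))*(-1794 + 1/(1134 - 239)))/(3231 + 3628) = (352 + (1497 - 7*(-1*6**3 + 6))*(-1794 + 1/(1134 - 239)))/(3231 + 3628) = (352 + (1497 - 7*(-1*216 + 6))*(-1794 + 1/895))/6859 = (352 + (1497 - 7*(-216 + 6))*(-1794 + 1/895))*(1/6859) = (352 + (1497 - 7*(-210))*(-1605629/895))*(1/6859) = (352 + (1497 + 1470)*(-1605629/895))*(1/6859) = (352 + 2967*(-1605629/895))*(1/6859) = (352 - 4763901243/895)*(1/6859) = -4763586203/895*1/6859 = -4763586203/6138805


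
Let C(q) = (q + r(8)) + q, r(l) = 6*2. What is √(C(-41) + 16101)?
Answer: √16031 ≈ 126.61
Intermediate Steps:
r(l) = 12
C(q) = 12 + 2*q (C(q) = (q + 12) + q = (12 + q) + q = 12 + 2*q)
√(C(-41) + 16101) = √((12 + 2*(-41)) + 16101) = √((12 - 82) + 16101) = √(-70 + 16101) = √16031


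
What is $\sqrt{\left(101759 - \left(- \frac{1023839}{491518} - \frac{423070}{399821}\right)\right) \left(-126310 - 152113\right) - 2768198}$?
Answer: $\frac{i \sqrt{1094318724690545432197683097237346}}{196519218278} \approx 1.6833 \cdot 10^{5} i$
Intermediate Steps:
$\sqrt{\left(101759 - \left(- \frac{1023839}{491518} - \frac{423070}{399821}\right)\right) \left(-126310 - 152113\right) - 2768198} = \sqrt{\left(101759 - - \frac{617298853079}{196519218278}\right) \left(-278423\right) - 2768198} = \sqrt{\left(101759 + \left(\frac{423070}{399821} + \frac{1023839}{491518}\right)\right) \left(-278423\right) - 2768198} = \sqrt{\left(101759 + \frac{617298853079}{196519218278}\right) \left(-278423\right) - 2768198} = \sqrt{\frac{19998216431604081}{196519218278} \left(-278423\right) - 2768198} = \sqrt{- \frac{5567963413536503044263}{196519218278} - 2768198} = \sqrt{- \frac{5568507417643501767307}{196519218278}} = \frac{i \sqrt{1094318724690545432197683097237346}}{196519218278}$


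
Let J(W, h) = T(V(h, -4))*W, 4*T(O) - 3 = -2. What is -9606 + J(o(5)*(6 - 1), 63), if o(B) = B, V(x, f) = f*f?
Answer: -38399/4 ≈ -9599.8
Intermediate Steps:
V(x, f) = f²
T(O) = ¼ (T(O) = ¾ + (¼)*(-2) = ¾ - ½ = ¼)
J(W, h) = W/4
-9606 + J(o(5)*(6 - 1), 63) = -9606 + (5*(6 - 1))/4 = -9606 + (5*5)/4 = -9606 + (¼)*25 = -9606 + 25/4 = -38399/4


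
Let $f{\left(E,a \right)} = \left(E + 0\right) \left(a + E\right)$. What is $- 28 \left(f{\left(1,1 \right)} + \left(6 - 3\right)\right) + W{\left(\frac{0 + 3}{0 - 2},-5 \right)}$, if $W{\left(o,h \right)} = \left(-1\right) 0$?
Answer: $-140$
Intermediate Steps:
$f{\left(E,a \right)} = E \left(E + a\right)$
$W{\left(o,h \right)} = 0$
$- 28 \left(f{\left(1,1 \right)} + \left(6 - 3\right)\right) + W{\left(\frac{0 + 3}{0 - 2},-5 \right)} = - 28 \left(1 \left(1 + 1\right) + \left(6 - 3\right)\right) + 0 = - 28 \left(1 \cdot 2 + \left(6 - 3\right)\right) + 0 = - 28 \left(2 + 3\right) + 0 = \left(-28\right) 5 + 0 = -140 + 0 = -140$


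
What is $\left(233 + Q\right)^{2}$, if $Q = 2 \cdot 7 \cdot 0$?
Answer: $54289$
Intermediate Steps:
$Q = 0$ ($Q = 14 \cdot 0 = 0$)
$\left(233 + Q\right)^{2} = \left(233 + 0\right)^{2} = 233^{2} = 54289$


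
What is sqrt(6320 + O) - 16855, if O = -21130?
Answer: -16855 + I*sqrt(14810) ≈ -16855.0 + 121.7*I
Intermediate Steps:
sqrt(6320 + O) - 16855 = sqrt(6320 - 21130) - 16855 = sqrt(-14810) - 16855 = I*sqrt(14810) - 16855 = -16855 + I*sqrt(14810)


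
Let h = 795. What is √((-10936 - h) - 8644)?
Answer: 5*I*√815 ≈ 142.74*I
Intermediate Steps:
√((-10936 - h) - 8644) = √((-10936 - 1*795) - 8644) = √((-10936 - 795) - 8644) = √(-11731 - 8644) = √(-20375) = 5*I*√815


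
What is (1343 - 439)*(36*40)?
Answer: 1301760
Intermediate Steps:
(1343 - 439)*(36*40) = 904*1440 = 1301760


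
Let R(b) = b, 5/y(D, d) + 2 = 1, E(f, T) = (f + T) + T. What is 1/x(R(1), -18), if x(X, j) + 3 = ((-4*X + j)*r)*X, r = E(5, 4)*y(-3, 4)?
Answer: 1/1427 ≈ 0.00070077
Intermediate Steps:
E(f, T) = f + 2*T (E(f, T) = (T + f) + T = f + 2*T)
y(D, d) = -5 (y(D, d) = 5/(-2 + 1) = 5/(-1) = 5*(-1) = -5)
r = -65 (r = (5 + 2*4)*(-5) = (5 + 8)*(-5) = 13*(-5) = -65)
x(X, j) = -3 + X*(-65*j + 260*X) (x(X, j) = -3 + ((-4*X + j)*(-65))*X = -3 + ((j - 4*X)*(-65))*X = -3 + (-65*j + 260*X)*X = -3 + X*(-65*j + 260*X))
1/x(R(1), -18) = 1/(-3 + 260*1² - 65*1*(-18)) = 1/(-3 + 260*1 + 1170) = 1/(-3 + 260 + 1170) = 1/1427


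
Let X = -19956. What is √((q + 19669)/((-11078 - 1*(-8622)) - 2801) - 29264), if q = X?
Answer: I*√16504894473/751 ≈ 171.07*I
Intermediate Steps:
q = -19956
√((q + 19669)/((-11078 - 1*(-8622)) - 2801) - 29264) = √((-19956 + 19669)/((-11078 - 1*(-8622)) - 2801) - 29264) = √(-287/((-11078 + 8622) - 2801) - 29264) = √(-287/(-2456 - 2801) - 29264) = √(-287/(-5257) - 29264) = √(-287*(-1/5257) - 29264) = √(41/751 - 29264) = √(-21977223/751) = I*√16504894473/751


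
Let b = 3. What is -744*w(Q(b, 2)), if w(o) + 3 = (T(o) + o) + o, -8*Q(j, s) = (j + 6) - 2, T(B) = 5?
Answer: -186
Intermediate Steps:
Q(j, s) = -½ - j/8 (Q(j, s) = -((j + 6) - 2)/8 = -((6 + j) - 2)/8 = -(4 + j)/8 = -½ - j/8)
w(o) = 2 + 2*o (w(o) = -3 + ((5 + o) + o) = -3 + (5 + 2*o) = 2 + 2*o)
-744*w(Q(b, 2)) = -744*(2 + 2*(-½ - ⅛*3)) = -744*(2 + 2*(-½ - 3/8)) = -744*(2 + 2*(-7/8)) = -744*(2 - 7/4) = -744*¼ = -186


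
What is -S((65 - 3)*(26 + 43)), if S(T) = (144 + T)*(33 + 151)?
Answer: -813648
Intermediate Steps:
S(T) = 26496 + 184*T (S(T) = (144 + T)*184 = 26496 + 184*T)
-S((65 - 3)*(26 + 43)) = -(26496 + 184*((65 - 3)*(26 + 43))) = -(26496 + 184*(62*69)) = -(26496 + 184*4278) = -(26496 + 787152) = -1*813648 = -813648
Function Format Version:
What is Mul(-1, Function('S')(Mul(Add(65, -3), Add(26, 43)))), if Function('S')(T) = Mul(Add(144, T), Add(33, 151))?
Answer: -813648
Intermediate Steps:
Function('S')(T) = Add(26496, Mul(184, T)) (Function('S')(T) = Mul(Add(144, T), 184) = Add(26496, Mul(184, T)))
Mul(-1, Function('S')(Mul(Add(65, -3), Add(26, 43)))) = Mul(-1, Add(26496, Mul(184, Mul(Add(65, -3), Add(26, 43))))) = Mul(-1, Add(26496, Mul(184, Mul(62, 69)))) = Mul(-1, Add(26496, Mul(184, 4278))) = Mul(-1, Add(26496, 787152)) = Mul(-1, 813648) = -813648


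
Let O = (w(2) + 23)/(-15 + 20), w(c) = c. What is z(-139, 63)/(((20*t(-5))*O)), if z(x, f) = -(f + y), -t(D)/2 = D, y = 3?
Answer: -33/500 ≈ -0.066000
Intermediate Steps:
t(D) = -2*D
z(x, f) = -3 - f (z(x, f) = -(f + 3) = -(3 + f) = -3 - f)
O = 5 (O = (2 + 23)/(-15 + 20) = 25/5 = 25*(⅕) = 5)
z(-139, 63)/(((20*t(-5))*O)) = (-3 - 1*63)/(((20*(-2*(-5)))*5)) = (-3 - 63)/(((20*10)*5)) = -66/(200*5) = -66/1000 = -66*1/1000 = -33/500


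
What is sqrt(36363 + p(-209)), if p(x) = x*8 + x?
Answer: sqrt(34482) ≈ 185.69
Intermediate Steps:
p(x) = 9*x (p(x) = 8*x + x = 9*x)
sqrt(36363 + p(-209)) = sqrt(36363 + 9*(-209)) = sqrt(36363 - 1881) = sqrt(34482)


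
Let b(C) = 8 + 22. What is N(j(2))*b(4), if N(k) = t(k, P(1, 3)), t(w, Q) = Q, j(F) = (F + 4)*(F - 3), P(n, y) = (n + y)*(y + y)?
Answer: 720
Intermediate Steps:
b(C) = 30
P(n, y) = 2*y*(n + y) (P(n, y) = (n + y)*(2*y) = 2*y*(n + y))
j(F) = (-3 + F)*(4 + F) (j(F) = (4 + F)*(-3 + F) = (-3 + F)*(4 + F))
N(k) = 24 (N(k) = 2*3*(1 + 3) = 2*3*4 = 24)
N(j(2))*b(4) = 24*30 = 720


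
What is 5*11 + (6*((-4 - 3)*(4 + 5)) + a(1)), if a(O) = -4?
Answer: -327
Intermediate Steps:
5*11 + (6*((-4 - 3)*(4 + 5)) + a(1)) = 5*11 + (6*((-4 - 3)*(4 + 5)) - 4) = 55 + (6*(-7*9) - 4) = 55 + (6*(-63) - 4) = 55 + (-378 - 4) = 55 - 382 = -327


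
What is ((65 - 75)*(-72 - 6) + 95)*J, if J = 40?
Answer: 35000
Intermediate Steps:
((65 - 75)*(-72 - 6) + 95)*J = ((65 - 75)*(-72 - 6) + 95)*40 = (-10*(-78) + 95)*40 = (780 + 95)*40 = 875*40 = 35000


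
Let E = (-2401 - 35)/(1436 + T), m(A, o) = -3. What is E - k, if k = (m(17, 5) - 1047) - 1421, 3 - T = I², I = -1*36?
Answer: 350917/143 ≈ 2454.0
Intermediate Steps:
I = -36
T = -1293 (T = 3 - 1*(-36)² = 3 - 1*1296 = 3 - 1296 = -1293)
k = -2471 (k = (-3 - 1047) - 1421 = -1050 - 1421 = -2471)
E = -2436/143 (E = (-2401 - 35)/(1436 - 1293) = -2436/143 ≈ -17.035)
E - k = -2436/143 - 1*(-2471) = -2436/143 + 2471 = 350917/143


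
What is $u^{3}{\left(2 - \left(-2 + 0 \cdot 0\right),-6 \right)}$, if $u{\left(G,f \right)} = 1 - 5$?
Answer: $-64$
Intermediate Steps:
$u{\left(G,f \right)} = -4$ ($u{\left(G,f \right)} = 1 - 5 = -4$)
$u^{3}{\left(2 - \left(-2 + 0 \cdot 0\right),-6 \right)} = \left(-4\right)^{3} = -64$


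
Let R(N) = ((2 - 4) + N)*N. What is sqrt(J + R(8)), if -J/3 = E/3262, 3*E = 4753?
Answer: 23*sqrt(19106)/466 ≈ 6.8222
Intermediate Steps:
E = 4753/3 (E = (1/3)*4753 = 4753/3 ≈ 1584.3)
R(N) = N*(-2 + N) (R(N) = (-2 + N)*N = N*(-2 + N))
J = -679/466 (J = -4753/3262 = -3*679/1398 = -679/466 ≈ -1.4571)
sqrt(J + R(8)) = sqrt(-679/466 + 8*(-2 + 8)) = sqrt(-679/466 + 8*6) = sqrt(-679/466 + 48) = sqrt(21689/466) = 23*sqrt(19106)/466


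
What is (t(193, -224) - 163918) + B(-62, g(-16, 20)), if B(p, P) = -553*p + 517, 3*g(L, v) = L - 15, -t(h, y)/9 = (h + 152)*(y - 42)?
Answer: 696815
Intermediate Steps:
t(h, y) = -9*(-42 + y)*(152 + h) (t(h, y) = -9*(h + 152)*(y - 42) = -9*(152 + h)*(-42 + y) = -9*(-42 + y)*(152 + h))
g(L, v) = -5 + L/3 (g(L, v) = (L - 15)/3 = (-15 + L)/3 = -5 + L/3)
B(p, P) = 517 - 553*p
(t(193, -224) - 163918) + B(-62, g(-16, 20)) = ((57456 - 1368*(-224) + 378*193 - 9*193*(-224)) - 163918) + (517 - 553*(-62)) = ((57456 + 306432 + 72954 + 389088) - 163918) + (517 + 34286) = (825930 - 163918) + 34803 = 662012 + 34803 = 696815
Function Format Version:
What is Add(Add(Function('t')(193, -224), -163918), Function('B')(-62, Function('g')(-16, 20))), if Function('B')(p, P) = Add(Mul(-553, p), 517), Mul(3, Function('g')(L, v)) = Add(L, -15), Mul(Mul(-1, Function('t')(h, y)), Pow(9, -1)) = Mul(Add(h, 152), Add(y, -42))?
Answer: 696815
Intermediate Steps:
Function('t')(h, y) = Mul(-9, Add(-42, y), Add(152, h)) (Function('t')(h, y) = Mul(-9, Mul(Add(h, 152), Add(y, -42))) = Mul(-9, Mul(Add(152, h), Add(-42, y))) = Mul(-9, Mul(Add(-42, y), Add(152, h))) = Mul(-9, Add(-42, y), Add(152, h)))
Function('g')(L, v) = Add(-5, Mul(Rational(1, 3), L)) (Function('g')(L, v) = Mul(Rational(1, 3), Add(L, -15)) = Mul(Rational(1, 3), Add(-15, L)) = Add(-5, Mul(Rational(1, 3), L)))
Function('B')(p, P) = Add(517, Mul(-553, p))
Add(Add(Function('t')(193, -224), -163918), Function('B')(-62, Function('g')(-16, 20))) = Add(Add(Add(57456, Mul(-1368, -224), Mul(378, 193), Mul(-9, 193, -224)), -163918), Add(517, Mul(-553, -62))) = Add(Add(Add(57456, 306432, 72954, 389088), -163918), Add(517, 34286)) = Add(Add(825930, -163918), 34803) = Add(662012, 34803) = 696815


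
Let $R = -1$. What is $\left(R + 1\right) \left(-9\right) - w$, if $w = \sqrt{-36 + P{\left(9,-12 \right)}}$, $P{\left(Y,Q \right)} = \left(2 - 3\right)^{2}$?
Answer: $- i \sqrt{35} \approx - 5.9161 i$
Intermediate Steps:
$P{\left(Y,Q \right)} = 1$ ($P{\left(Y,Q \right)} = \left(-1\right)^{2} = 1$)
$w = i \sqrt{35}$ ($w = \sqrt{-36 + 1} = \sqrt{-35} = i \sqrt{35} \approx 5.9161 i$)
$\left(R + 1\right) \left(-9\right) - w = \left(-1 + 1\right) \left(-9\right) - i \sqrt{35} = 0 \left(-9\right) - i \sqrt{35} = 0 - i \sqrt{35} = - i \sqrt{35}$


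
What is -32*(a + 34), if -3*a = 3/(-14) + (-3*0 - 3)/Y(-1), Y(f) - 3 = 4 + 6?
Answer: -99440/91 ≈ -1092.7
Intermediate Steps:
Y(f) = 13 (Y(f) = 3 + (4 + 6) = 3 + 10 = 13)
a = 27/182 (a = -(3/(-14) + (-3*0 - 3)/13)/3 = -(3*(-1/14) + (0 - 3)*(1/13))/3 = -(-3/14 - 3*1/13)/3 = -(-3/14 - 3/13)/3 = -⅓*(-81/182) = 27/182 ≈ 0.14835)
-32*(a + 34) = -32*(27/182 + 34) = -32*6215/182 = -99440/91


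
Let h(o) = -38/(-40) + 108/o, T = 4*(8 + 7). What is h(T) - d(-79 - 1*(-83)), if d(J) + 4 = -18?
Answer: 99/4 ≈ 24.750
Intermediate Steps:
d(J) = -22 (d(J) = -4 - 18 = -22)
T = 60 (T = 4*15 = 60)
h(o) = 19/20 + 108/o (h(o) = -38*(-1/40) + 108/o = 19/20 + 108/o)
h(T) - d(-79 - 1*(-83)) = (19/20 + 108/60) - 1*(-22) = (19/20 + 108*(1/60)) + 22 = (19/20 + 9/5) + 22 = 11/4 + 22 = 99/4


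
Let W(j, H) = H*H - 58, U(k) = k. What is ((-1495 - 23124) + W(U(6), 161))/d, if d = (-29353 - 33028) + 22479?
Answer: -622/19951 ≈ -0.031176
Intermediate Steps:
d = -39902 (d = -62381 + 22479 = -39902)
W(j, H) = -58 + H² (W(j, H) = H² - 58 = -58 + H²)
((-1495 - 23124) + W(U(6), 161))/d = ((-1495 - 23124) + (-58 + 161²))/(-39902) = (-24619 + (-58 + 25921))*(-1/39902) = (-24619 + 25863)*(-1/39902) = 1244*(-1/39902) = -622/19951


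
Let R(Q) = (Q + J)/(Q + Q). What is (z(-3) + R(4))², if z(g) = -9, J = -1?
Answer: 4761/64 ≈ 74.391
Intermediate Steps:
R(Q) = (-1 + Q)/(2*Q) (R(Q) = (Q - 1)/(Q + Q) = (-1 + Q)/((2*Q)) = (-1 + Q)*(1/(2*Q)) = (-1 + Q)/(2*Q))
(z(-3) + R(4))² = (-9 + (½)*(-1 + 4)/4)² = (-9 + (½)*(¼)*3)² = (-9 + 3/8)² = (-69/8)² = 4761/64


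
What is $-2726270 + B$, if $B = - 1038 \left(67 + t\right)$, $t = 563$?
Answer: $-3380210$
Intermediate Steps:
$B = -653940$ ($B = - 1038 \left(67 + 563\right) = \left(-1038\right) 630 = -653940$)
$-2726270 + B = -2726270 - 653940 = -3380210$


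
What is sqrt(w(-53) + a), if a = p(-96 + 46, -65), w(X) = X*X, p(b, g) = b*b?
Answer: sqrt(5309) ≈ 72.863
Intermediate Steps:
p(b, g) = b**2
w(X) = X**2
a = 2500 (a = (-96 + 46)**2 = (-50)**2 = 2500)
sqrt(w(-53) + a) = sqrt((-53)**2 + 2500) = sqrt(2809 + 2500) = sqrt(5309)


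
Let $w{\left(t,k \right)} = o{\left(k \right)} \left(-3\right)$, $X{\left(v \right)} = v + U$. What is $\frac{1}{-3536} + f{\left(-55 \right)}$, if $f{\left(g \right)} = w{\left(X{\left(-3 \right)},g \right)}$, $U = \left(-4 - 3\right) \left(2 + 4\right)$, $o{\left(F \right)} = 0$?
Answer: $- \frac{1}{3536} \approx -0.00028281$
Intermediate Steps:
$U = -42$ ($U = \left(-7\right) 6 = -42$)
$X{\left(v \right)} = -42 + v$ ($X{\left(v \right)} = v - 42 = -42 + v$)
$w{\left(t,k \right)} = 0$ ($w{\left(t,k \right)} = 0 \left(-3\right) = 0$)
$f{\left(g \right)} = 0$
$\frac{1}{-3536} + f{\left(-55 \right)} = \frac{1}{-3536} + 0 = - \frac{1}{3536} + 0 = - \frac{1}{3536}$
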